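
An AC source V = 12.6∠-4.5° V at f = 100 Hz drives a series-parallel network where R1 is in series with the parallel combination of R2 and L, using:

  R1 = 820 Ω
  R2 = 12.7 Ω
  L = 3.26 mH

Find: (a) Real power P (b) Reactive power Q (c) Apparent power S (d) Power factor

Step 1 — Angular frequency: ω = 2π·f = 2π·100 = 628.3 rad/s.
Step 2 — Component impedances:
  R1: Z = R = 820 Ω
  R2: Z = R = 12.7 Ω
  L: Z = jωL = j·628.3·0.00326 = 0 + j2.048 Ω
Step 3 — Parallel branch: R2 || L = 1/(1/R2 + 1/L) = 0.322 + j1.996 Ω.
Step 4 — Series with R1: Z_total = R1 + (R2 || L) = 820.3 + j1.996 Ω = 820.3∠0.1° Ω.
Step 5 — Source phasor: V = 12.6∠-4.5° V = 12.56 - j0.9886 V.
Step 6 — Current: I = V / Z = 0.01531 - j0.001242 A = 0.01536∠-4.6° A.
Step 7 — Complex power: S = V·I* = 0.1935 + j0.000471 VA.
Step 8 — Real power: P = Re(S) = 0.1935 W.
Step 9 — Reactive power: Q = Im(S) = 0.000471 VAR.
Step 10 — Apparent power: |S| = 0.1935 VA.
Step 11 — Power factor: PF = P/|S| = 1 (lagging).

(a) P = 0.1935 W  (b) Q = 0.000471 VAR  (c) S = 0.1935 VA  (d) PF = 1 (lagging)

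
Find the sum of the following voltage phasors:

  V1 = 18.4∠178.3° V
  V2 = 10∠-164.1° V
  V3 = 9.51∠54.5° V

Step 1 — Convert each phasor to rectangular form:
  V1 = 18.4·(cos(178.3°) + j·sin(178.3°)) = -18.39 + j0.5459 V
  V2 = 10·(cos(-164.1°) + j·sin(-164.1°)) = -9.617 - j2.74 V
  V3 = 9.51·(cos(54.5°) + j·sin(54.5°)) = 5.522 + j7.742 V
Step 2 — Sum components: V_total = -22.49 + j5.549 V.
Step 3 — Convert to polar: |V_total| = 23.16 V, ∠V_total = 166.1°.

V_total = 23.16∠166.1° V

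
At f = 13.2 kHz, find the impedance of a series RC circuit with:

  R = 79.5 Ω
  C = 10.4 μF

Step 1 — Angular frequency: ω = 2π·f = 2π·1.32e+04 = 8.294e+04 rad/s.
Step 2 — Component impedances:
  R: Z = R = 79.5 Ω
  C: Z = 1/(jωC) = -j/(ω·C) = 0 - j1.159 Ω
Step 3 — Series combination: Z_total = R + C = 79.5 - j1.159 Ω = 79.51∠-0.8° Ω.

Z = 79.5 - j1.159 Ω = 79.51∠-0.8° Ω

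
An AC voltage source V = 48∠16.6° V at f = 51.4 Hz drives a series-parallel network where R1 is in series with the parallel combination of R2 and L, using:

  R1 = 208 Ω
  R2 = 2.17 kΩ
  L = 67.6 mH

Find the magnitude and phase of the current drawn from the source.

Step 1 — Angular frequency: ω = 2π·f = 2π·51.4 = 323 rad/s.
Step 2 — Component impedances:
  R1: Z = R = 208 Ω
  R2: Z = R = 2170 Ω
  L: Z = jωL = j·323·0.0676 = 0 + j21.83 Ω
Step 3 — Parallel branch: R2 || L = 1/(1/R2 + 1/L) = 0.2196 + j21.83 Ω.
Step 4 — Series with R1: Z_total = R1 + (R2 || L) = 208.2 + j21.83 Ω = 209.4∠6.0° Ω.
Step 5 — Source phasor: V = 48∠16.6° V = 46 + j13.71 V.
Step 6 — Ohm's law: I = V / Z_total = (46 + j13.71) / (208.2 + j21.83) = 0.2253 + j0.04223 A.
Step 7 — Convert to polar: |I| = 0.2293 A, ∠I = 10.6°.

I = 0.2293∠10.6° A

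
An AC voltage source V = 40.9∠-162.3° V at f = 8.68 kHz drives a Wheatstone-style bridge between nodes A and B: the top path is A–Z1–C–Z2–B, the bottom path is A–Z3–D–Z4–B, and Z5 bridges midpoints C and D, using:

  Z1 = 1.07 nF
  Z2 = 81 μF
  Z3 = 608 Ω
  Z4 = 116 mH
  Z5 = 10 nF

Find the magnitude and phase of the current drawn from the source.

Step 1 — Angular frequency: ω = 2π·f = 2π·8680 = 5.454e+04 rad/s.
Step 2 — Component impedances:
  Z1: Z = 1/(jωC) = -j/(ω·C) = 0 - j1.714e+04 Ω
  Z2: Z = 1/(jωC) = -j/(ω·C) = 0 - j0.2264 Ω
  Z3: Z = R = 608 Ω
  Z4: Z = jωL = j·5.454e+04·0.116 = 0 + j6326 Ω
  Z5: Z = 1/(jωC) = -j/(ω·C) = 0 - j1834 Ω
Step 3 — Bridge requires nodal analysis (the Z5 bridge couples midpoints C and D, so the two paths cannot be reduced to a simple series/parallel combination). Setting node B to ground and injecting 1 A at node A, the 3-node admittance system at A, C, D solves to V_A = Z_AB = 458.8 - j2258 Ω = 2305∠-78.5° Ω.
Step 4 — Source phasor: V = 40.9∠-162.3° V = -38.96 - j12.43 V.
Step 5 — Ohm's law: I = V / Z_total = (-38.96 - j12.43) / (458.8 - j2258) = 0.001922 - j0.01764 A.
Step 6 — Convert to polar: |I| = 0.01775 A, ∠I = -83.8°.

I = 0.01775∠-83.8° A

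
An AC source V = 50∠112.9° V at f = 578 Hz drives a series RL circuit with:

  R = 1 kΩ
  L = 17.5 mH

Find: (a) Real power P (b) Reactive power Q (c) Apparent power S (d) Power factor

Step 1 — Angular frequency: ω = 2π·f = 2π·578 = 3632 rad/s.
Step 2 — Component impedances:
  R: Z = R = 1000 Ω
  L: Z = jωL = j·3632·0.0175 = 0 + j63.55 Ω
Step 3 — Series combination: Z_total = R + L = 1000 + j63.55 Ω = 1002∠3.6° Ω.
Step 4 — Source phasor: V = 50∠112.9° V = -19.46 + j46.06 V.
Step 5 — Current: I = V / Z = -0.01646 + j0.04711 A = 0.0499∠109.3° A.
Step 6 — Complex power: S = V·I* = 2.49 + j0.1582 VA.
Step 7 — Real power: P = Re(S) = 2.49 W.
Step 8 — Reactive power: Q = Im(S) = 0.1582 VAR.
Step 9 — Apparent power: |S| = 2.495 VA.
Step 10 — Power factor: PF = P/|S| = 0.998 (lagging).

(a) P = 2.49 W  (b) Q = 0.1582 VAR  (c) S = 2.495 VA  (d) PF = 0.998 (lagging)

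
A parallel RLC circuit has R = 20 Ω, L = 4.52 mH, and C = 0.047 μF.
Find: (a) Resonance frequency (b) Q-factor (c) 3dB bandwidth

Step 1 — Resonance: ω₀ = 1/√(LC) = 1/√(0.00452·4.7e-08) = 6.861e+04 rad/s.
Step 2 — f₀ = ω₀/(2π) = 1.092e+04 Hz.
Step 3 — Parallel Q: Q = R/(ω₀L) = 20/(6.861e+04·0.00452) = 0.06449.
Step 4 — Bandwidth: Δω = ω₀/Q = 1.064e+06 rad/s; BW = Δω/(2π) = 1.693e+05 Hz.

(a) f₀ = 1.092e+04 Hz  (b) Q = 0.06449  (c) BW = 1.693e+05 Hz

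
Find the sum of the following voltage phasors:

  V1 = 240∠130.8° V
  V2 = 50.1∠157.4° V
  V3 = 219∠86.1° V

Step 1 — Convert each phasor to rectangular form:
  V1 = 240·(cos(130.8°) + j·sin(130.8°)) = -156.8 + j181.7 V
  V2 = 50.1·(cos(157.4°) + j·sin(157.4°)) = -46.25 + j19.25 V
  V3 = 219·(cos(86.1°) + j·sin(86.1°)) = 14.9 + j218.5 V
Step 2 — Sum components: V_total = -188.2 + j419.4 V.
Step 3 — Convert to polar: |V_total| = 459.7 V, ∠V_total = 114.2°.

V_total = 459.7∠114.2° V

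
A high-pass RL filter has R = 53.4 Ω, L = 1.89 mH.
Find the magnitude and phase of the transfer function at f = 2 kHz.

Step 1 — Angular frequency: ω = 2π·2000 = 1.257e+04 rad/s.
Step 2 — Transfer function: H(jω) = jωL/(R + jωL).
Step 3 — Numerator jωL = j·23.75; denominator R + jωL = 53.4 + j23.75.
Step 4 — H = 0.1651 + j0.3713.
Step 5 — Magnitude: |H| = 0.4064 (-7.8 dB); phase: φ = 66.0°.

|H| = 0.4064 (-7.8 dB), φ = 66.0°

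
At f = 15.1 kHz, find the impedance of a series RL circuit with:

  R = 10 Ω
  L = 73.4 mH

Step 1 — Angular frequency: ω = 2π·f = 2π·1.51e+04 = 9.488e+04 rad/s.
Step 2 — Component impedances:
  R: Z = R = 10 Ω
  L: Z = jωL = j·9.488e+04·0.0734 = 0 + j6964 Ω
Step 3 — Series combination: Z_total = R + L = 10 + j6964 Ω = 6964∠89.9° Ω.

Z = 10 + j6964 Ω = 6964∠89.9° Ω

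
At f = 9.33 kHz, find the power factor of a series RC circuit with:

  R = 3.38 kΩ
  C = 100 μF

Step 1 — Angular frequency: ω = 2π·f = 2π·9330 = 5.862e+04 rad/s.
Step 2 — Component impedances:
  R: Z = R = 3380 Ω
  C: Z = 1/(jωC) = -j/(ω·C) = 0 - j0.1706 Ω
Step 3 — Series combination: Z_total = R + C = 3380 - j0.1706 Ω = 3380∠-0.0° Ω.
Step 4 — Power factor: PF = cos(φ) = Re(Z)/|Z| = 3380/3380 = 1.
Step 5 — Type: Im(Z) = -0.1706 ⇒ leading (phase φ = -0.0°).

PF = 1 (leading, φ = -0.0°)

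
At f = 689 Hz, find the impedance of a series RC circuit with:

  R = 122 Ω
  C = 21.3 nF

Step 1 — Angular frequency: ω = 2π·f = 2π·689 = 4329 rad/s.
Step 2 — Component impedances:
  R: Z = R = 122 Ω
  C: Z = 1/(jωC) = -j/(ω·C) = 0 - j1.084e+04 Ω
Step 3 — Series combination: Z_total = R + C = 122 - j1.084e+04 Ω = 1.085e+04∠-89.4° Ω.

Z = 122 - j1.084e+04 Ω = 1.085e+04∠-89.4° Ω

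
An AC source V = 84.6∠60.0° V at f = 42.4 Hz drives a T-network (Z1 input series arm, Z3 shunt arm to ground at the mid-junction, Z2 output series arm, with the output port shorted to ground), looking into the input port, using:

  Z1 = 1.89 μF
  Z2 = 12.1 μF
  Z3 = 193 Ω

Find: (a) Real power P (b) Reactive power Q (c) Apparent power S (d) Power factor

Step 1 — Angular frequency: ω = 2π·f = 2π·42.4 = 266.4 rad/s.
Step 2 — Component impedances:
  Z1: Z = 1/(jωC) = -j/(ω·C) = 0 - j1986 Ω
  Z2: Z = 1/(jωC) = -j/(ω·C) = 0 - j310.2 Ω
  Z3: Z = R = 193 Ω
Step 3 — With the output port shorted to ground, the output series arm Z2 runs from the junction to ground; the shunt arm Z3 also runs from the junction to ground. They appear in parallel: Z3 || Z2 = 139.1 - j86.57 Ω.
Step 4 — Series with input arm Z1: Z_in = Z1 + (Z3 || Z2) = 139.1 - j2073 Ω = 2077∠-86.2° Ω.
Step 5 — Source phasor: V = 84.6∠60.0° V = 42.3 + j73.27 V.
Step 6 — Current: I = V / Z = -0.03383 + j0.02268 A = 0.04073∠146.2° A.
Step 7 — Complex power: S = V·I* = 0.2308 - j3.438 VA.
Step 8 — Real power: P = Re(S) = 0.2308 W.
Step 9 — Reactive power: Q = Im(S) = -3.438 VAR.
Step 10 — Apparent power: |S| = 3.445 VA.
Step 11 — Power factor: PF = P/|S| = 0.06698 (leading).

(a) P = 0.2308 W  (b) Q = -3.438 VAR  (c) S = 3.445 VA  (d) PF = 0.06698 (leading)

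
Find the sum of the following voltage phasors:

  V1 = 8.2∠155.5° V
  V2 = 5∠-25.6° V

Step 1 — Convert each phasor to rectangular form:
  V1 = 8.2·(cos(155.5°) + j·sin(155.5°)) = -7.462 + j3.4 V
  V2 = 5·(cos(-25.6°) + j·sin(-25.6°)) = 4.509 - j2.16 V
Step 2 — Sum components: V_total = -2.953 + j1.24 V.
Step 3 — Convert to polar: |V_total| = 3.202 V, ∠V_total = 157.2°.

V_total = 3.202∠157.2° V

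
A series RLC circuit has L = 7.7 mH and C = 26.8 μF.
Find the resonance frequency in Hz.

Step 1 — Resonance condition Im(Z)=0 gives ω₀ = 1/√(LC).
Step 2 — ω₀ = 1/√(0.0077·2.68e-05) = 2201 rad/s.
Step 3 — f₀ = ω₀/(2π) = 350.4 Hz.

f₀ = 350.4 Hz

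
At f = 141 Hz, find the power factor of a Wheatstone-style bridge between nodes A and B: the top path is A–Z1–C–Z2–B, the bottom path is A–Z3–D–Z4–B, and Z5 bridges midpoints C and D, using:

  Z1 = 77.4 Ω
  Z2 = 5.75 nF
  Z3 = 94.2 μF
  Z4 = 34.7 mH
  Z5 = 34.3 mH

Step 1 — Angular frequency: ω = 2π·f = 2π·141 = 885.9 rad/s.
Step 2 — Component impedances:
  Z1: Z = R = 77.4 Ω
  Z2: Z = 1/(jωC) = -j/(ω·C) = 0 - j1.963e+05 Ω
  Z3: Z = 1/(jωC) = -j/(ω·C) = 0 - j11.98 Ω
  Z4: Z = jωL = j·885.9·0.0347 = 0 + j30.74 Ω
  Z5: Z = jωL = j·885.9·0.0343 = 0 + j30.39 Ω
Step 3 — Bridge requires nodal analysis (the Z5 bridge couples midpoints C and D, so the two paths cannot be reduced to a simple series/parallel combination). Setting node B to ground and injecting 1 A at node A, the 3-node admittance system at A, C, D solves to V_A = Z_AB = 1.757 + j18.35 Ω = 18.43∠84.5° Ω.
Step 4 — Power factor: PF = cos(φ) = Re(Z)/|Z| = 1.7571/18.43 = 0.09534.
Step 5 — Type: Im(Z) = 18.35 ⇒ lagging (phase φ = 84.5°).

PF = 0.09534 (lagging, φ = 84.5°)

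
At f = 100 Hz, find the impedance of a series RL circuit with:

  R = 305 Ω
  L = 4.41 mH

Step 1 — Angular frequency: ω = 2π·f = 2π·100 = 628.3 rad/s.
Step 2 — Component impedances:
  R: Z = R = 305 Ω
  L: Z = jωL = j·628.3·0.00441 = 0 + j2.771 Ω
Step 3 — Series combination: Z_total = R + L = 305 + j2.771 Ω = 305∠0.5° Ω.

Z = 305 + j2.771 Ω = 305∠0.5° Ω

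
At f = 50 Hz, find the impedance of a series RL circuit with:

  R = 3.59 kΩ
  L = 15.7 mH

Step 1 — Angular frequency: ω = 2π·f = 2π·50 = 314.2 rad/s.
Step 2 — Component impedances:
  R: Z = R = 3590 Ω
  L: Z = jωL = j·314.2·0.0157 = 0 + j4.932 Ω
Step 3 — Series combination: Z_total = R + L = 3590 + j4.932 Ω = 3590∠0.1° Ω.

Z = 3590 + j4.932 Ω = 3590∠0.1° Ω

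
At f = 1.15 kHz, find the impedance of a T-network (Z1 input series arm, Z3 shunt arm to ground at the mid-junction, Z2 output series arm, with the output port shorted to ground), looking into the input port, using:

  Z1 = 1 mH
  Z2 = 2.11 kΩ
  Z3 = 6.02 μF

Step 1 — Angular frequency: ω = 2π·f = 2π·1150 = 7226 rad/s.
Step 2 — Component impedances:
  Z1: Z = jωL = j·7226·0.001 = 0 + j7.226 Ω
  Z2: Z = R = 2110 Ω
  Z3: Z = 1/(jωC) = -j/(ω·C) = 0 - j22.99 Ω
Step 3 — With the output port shorted to ground, the output series arm Z2 runs from the junction to ground; the shunt arm Z3 also runs from the junction to ground. They appear in parallel: Z3 || Z2 = 0.2504 - j22.99 Ω.
Step 4 — Series with input arm Z1: Z_in = Z1 + (Z3 || Z2) = 0.2504 - j15.76 Ω = 15.76∠-89.1° Ω.

Z = 0.2504 - j15.76 Ω = 15.76∠-89.1° Ω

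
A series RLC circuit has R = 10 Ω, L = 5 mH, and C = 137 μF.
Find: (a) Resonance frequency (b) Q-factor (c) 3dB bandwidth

Step 1 — Resonance: ω₀ = 1/√(LC) = 1/√(0.005·0.000137) = 1208 rad/s.
Step 2 — f₀ = ω₀/(2π) = 192.3 Hz.
Step 3 — Series Q: Q = ω₀L/R = 1208·0.005/10 = 0.6041.
Step 4 — Bandwidth: Δω = ω₀/Q = 2000 rad/s; BW = Δω/(2π) = 318.3 Hz.

(a) f₀ = 192.3 Hz  (b) Q = 0.6041  (c) BW = 318.3 Hz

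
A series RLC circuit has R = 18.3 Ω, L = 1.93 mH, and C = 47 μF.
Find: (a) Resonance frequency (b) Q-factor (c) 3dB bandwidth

Step 1 — Resonance condition Im(Z)=0 gives ω₀ = 1/√(LC).
Step 2 — ω₀ = 1/√(0.00193·4.7e-05) = 3320 rad/s.
Step 3 — f₀ = ω₀/(2π) = 528.4 Hz.
Step 4 — Series Q: Q = ω₀L/R = 3320·0.00193/18.3 = 0.3502.
Step 5 — 3dB bandwidth: Δω = ω₀/Q = 9482 rad/s; BW = Δω/(2π) = 1509 Hz.

(a) f₀ = 528.4 Hz  (b) Q = 0.3502  (c) BW = 1509 Hz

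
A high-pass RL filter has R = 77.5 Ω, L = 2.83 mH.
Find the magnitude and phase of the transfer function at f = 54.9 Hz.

Step 1 — Angular frequency: ω = 2π·54.9 = 344.9 rad/s.
Step 2 — Transfer function: H(jω) = jωL/(R + jωL).
Step 3 — Numerator jωL = j·0.9762; denominator R + jωL = 77.5 + j0.9762.
Step 4 — H = 0.0001586 + j0.01259.
Step 5 — Magnitude: |H| = 0.0126 (-38.0 dB); phase: φ = 89.3°.

|H| = 0.0126 (-38.0 dB), φ = 89.3°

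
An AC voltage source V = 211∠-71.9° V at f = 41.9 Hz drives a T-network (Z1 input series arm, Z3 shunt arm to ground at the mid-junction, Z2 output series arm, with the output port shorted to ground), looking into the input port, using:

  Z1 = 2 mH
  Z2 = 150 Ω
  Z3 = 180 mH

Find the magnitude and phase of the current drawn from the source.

Step 1 — Angular frequency: ω = 2π·f = 2π·41.9 = 263.3 rad/s.
Step 2 — Component impedances:
  Z1: Z = jωL = j·263.3·0.002 = 0 + j0.5265 Ω
  Z2: Z = R = 150 Ω
  Z3: Z = jωL = j·263.3·0.18 = 0 + j47.39 Ω
Step 3 — With the output port shorted to ground, the output series arm Z2 runs from the junction to ground; the shunt arm Z3 also runs from the junction to ground. They appear in parallel: Z3 || Z2 = 13.61 + j43.09 Ω.
Step 4 — Series with input arm Z1: Z_in = Z1 + (Z3 || Z2) = 13.61 + j43.61 Ω = 45.69∠72.7° Ω.
Step 5 — Source phasor: V = 211∠-71.9° V = 65.55 - j200.6 V.
Step 6 — Ohm's law: I = V / Z_total = (65.55 - j200.6) / (13.61 + j43.61) = -3.763 - j2.677 A.
Step 7 — Convert to polar: |I| = 4.618 A, ∠I = -144.6°.

I = 4.618∠-144.6° A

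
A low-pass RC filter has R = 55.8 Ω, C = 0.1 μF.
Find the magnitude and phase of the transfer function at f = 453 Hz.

Step 1 — Angular frequency: ω = 2π·453 = 2846 rad/s.
Step 2 — Transfer function: H(jω) = 1/(1 + jωRC).
Step 3 — Denominator: 1 + jωRC = 1 + j·2846·55.8·1e-07 = 1 + j0.01588.
Step 4 — H = 0.9997 - j0.01588.
Step 5 — Magnitude: |H| = 0.9999 (-0.0 dB); phase: φ = -0.9°.

|H| = 0.9999 (-0.0 dB), φ = -0.9°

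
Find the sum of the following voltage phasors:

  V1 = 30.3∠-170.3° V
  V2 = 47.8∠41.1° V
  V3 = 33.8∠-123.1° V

Step 1 — Convert each phasor to rectangular form:
  V1 = 30.3·(cos(-170.3°) + j·sin(-170.3°)) = -29.87 - j5.105 V
  V2 = 47.8·(cos(41.1°) + j·sin(41.1°)) = 36.02 + j31.42 V
  V3 = 33.8·(cos(-123.1°) + j·sin(-123.1°)) = -18.46 - j28.31 V
Step 2 — Sum components: V_total = -12.3 - j1.998 V.
Step 3 — Convert to polar: |V_total| = 12.47 V, ∠V_total = -170.8°.

V_total = 12.47∠-170.8° V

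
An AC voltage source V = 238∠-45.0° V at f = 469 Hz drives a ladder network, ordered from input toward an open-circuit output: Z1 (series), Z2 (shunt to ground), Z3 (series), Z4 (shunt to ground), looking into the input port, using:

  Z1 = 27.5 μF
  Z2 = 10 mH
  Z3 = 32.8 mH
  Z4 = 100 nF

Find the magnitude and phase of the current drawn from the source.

Step 1 — Angular frequency: ω = 2π·f = 2π·469 = 2947 rad/s.
Step 2 — Component impedances:
  Z1: Z = 1/(jωC) = -j/(ω·C) = 0 - j12.34 Ω
  Z2: Z = jωL = j·2947·0.01 = 0 + j29.47 Ω
  Z3: Z = jωL = j·2947·0.0328 = 0 + j96.66 Ω
  Z4: Z = 1/(jωC) = -j/(ω·C) = 0 - j3393 Ω
Step 3 — Ladder network (open output): work backward from the far end, alternating series and parallel combinations. Z_in = 0 + j17.39 Ω = 17.39∠90.0° Ω.
Step 4 — Source phasor: V = 238∠-45.0° V = 168.3 - j168.3 V.
Step 5 — Ohm's law: I = V / Z_total = (168.3 - j168.3) / (0 + j17.39) = -9.675 - j9.675 A.
Step 6 — Convert to polar: |I| = 13.68 A, ∠I = -135.0°.

I = 13.68∠-135.0° A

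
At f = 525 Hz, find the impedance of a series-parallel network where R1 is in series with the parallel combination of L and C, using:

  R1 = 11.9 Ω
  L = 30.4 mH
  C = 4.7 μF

Step 1 — Angular frequency: ω = 2π·f = 2π·525 = 3299 rad/s.
Step 2 — Component impedances:
  R1: Z = R = 11.9 Ω
  L: Z = jωL = j·3299·0.0304 = 0 + j100.3 Ω
  C: Z = 1/(jωC) = -j/(ω·C) = 0 - j64.5 Ω
Step 3 — Parallel branch: L || C = 1/(1/L + 1/C) = 0 - j180.8 Ω.
Step 4 — Series with R1: Z_total = R1 + (L || C) = 11.9 - j180.8 Ω = 181.2∠-86.2° Ω.

Z = 11.9 - j180.8 Ω = 181.2∠-86.2° Ω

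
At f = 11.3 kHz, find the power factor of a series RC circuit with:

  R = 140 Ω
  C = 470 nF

Step 1 — Angular frequency: ω = 2π·f = 2π·1.13e+04 = 7.1e+04 rad/s.
Step 2 — Component impedances:
  R: Z = R = 140 Ω
  C: Z = 1/(jωC) = -j/(ω·C) = 0 - j29.97 Ω
Step 3 — Series combination: Z_total = R + C = 140 - j29.97 Ω = 143.2∠-12.1° Ω.
Step 4 — Power factor: PF = cos(φ) = Re(Z)/|Z| = 140/143.1713 = 0.9778.
Step 5 — Type: Im(Z) = -29.97 ⇒ leading (phase φ = -12.1°).

PF = 0.9778 (leading, φ = -12.1°)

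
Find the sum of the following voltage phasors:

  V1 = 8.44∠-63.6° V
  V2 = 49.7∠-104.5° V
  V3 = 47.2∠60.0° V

Step 1 — Convert each phasor to rectangular form:
  V1 = 8.44·(cos(-63.6°) + j·sin(-63.6°)) = 3.753 - j7.56 V
  V2 = 49.7·(cos(-104.5°) + j·sin(-104.5°)) = -12.44 - j48.12 V
  V3 = 47.2·(cos(60.0°) + j·sin(60.0°)) = 23.6 + j40.88 V
Step 2 — Sum components: V_total = 14.91 - j14.8 V.
Step 3 — Convert to polar: |V_total| = 21.01 V, ∠V_total = -44.8°.

V_total = 21.01∠-44.8° V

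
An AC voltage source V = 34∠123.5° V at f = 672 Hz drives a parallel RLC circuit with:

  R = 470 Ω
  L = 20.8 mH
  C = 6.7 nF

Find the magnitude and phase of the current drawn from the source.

Step 1 — Angular frequency: ω = 2π·f = 2π·672 = 4222 rad/s.
Step 2 — Component impedances:
  R: Z = R = 470 Ω
  L: Z = jωL = j·4222·0.0208 = 0 + j87.82 Ω
  C: Z = 1/(jωC) = -j/(ω·C) = 0 - j3.535e+04 Ω
Step 3 — Parallel combination: 1/Z_total = 1/R + 1/L + 1/C; Z_total = 15.93 + j85.06 Ω = 86.54∠79.4° Ω.
Step 4 — Source phasor: V = 34∠123.5° V = -18.77 + j28.35 V.
Step 5 — Ohm's law: I = V / Z_total = (-18.77 + j28.35) / (15.93 + j85.06) = 0.2821 + j0.2735 A.
Step 6 — Convert to polar: |I| = 0.3929 A, ∠I = 44.1°.

I = 0.3929∠44.1° A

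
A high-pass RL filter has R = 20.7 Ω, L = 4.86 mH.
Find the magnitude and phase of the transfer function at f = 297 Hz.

Step 1 — Angular frequency: ω = 2π·297 = 1866 rad/s.
Step 2 — Transfer function: H(jω) = jωL/(R + jωL).
Step 3 — Numerator jωL = j·9.069; denominator R + jωL = 20.7 + j9.069.
Step 4 — H = 0.161 + j0.3676.
Step 5 — Magnitude: |H| = 0.4013 (-7.9 dB); phase: φ = 66.3°.

|H| = 0.4013 (-7.9 dB), φ = 66.3°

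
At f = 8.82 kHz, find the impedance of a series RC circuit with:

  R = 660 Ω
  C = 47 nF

Step 1 — Angular frequency: ω = 2π·f = 2π·8820 = 5.542e+04 rad/s.
Step 2 — Component impedances:
  R: Z = R = 660 Ω
  C: Z = 1/(jωC) = -j/(ω·C) = 0 - j383.9 Ω
Step 3 — Series combination: Z_total = R + C = 660 - j383.9 Ω = 763.5∠-30.2° Ω.

Z = 660 - j383.9 Ω = 763.5∠-30.2° Ω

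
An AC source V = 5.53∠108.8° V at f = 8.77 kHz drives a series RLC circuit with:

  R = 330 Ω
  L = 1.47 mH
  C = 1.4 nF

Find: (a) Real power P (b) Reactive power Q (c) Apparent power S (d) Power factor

Step 1 — Angular frequency: ω = 2π·f = 2π·8770 = 5.51e+04 rad/s.
Step 2 — Component impedances:
  R: Z = R = 330 Ω
  L: Z = jωL = j·5.51e+04·0.00147 = 0 + j81 Ω
  C: Z = 1/(jωC) = -j/(ω·C) = 0 - j1.296e+04 Ω
Step 3 — Series combination: Z_total = R + L + C = 330 - j1.288e+04 Ω = 1.289e+04∠-88.5° Ω.
Step 4 — Source phasor: V = 5.53∠108.8° V = -1.782 + j5.235 V.
Step 5 — Current: I = V / Z = -0.0004097 - j0.0001279 A = 0.0004292∠-162.7° A.
Step 6 — Complex power: S = V·I* = 6.078e-05 - j0.002372 VA.
Step 7 — Real power: P = Re(S) = 6.078e-05 W.
Step 8 — Reactive power: Q = Im(S) = -0.002372 VAR.
Step 9 — Apparent power: |S| = 0.002373 VA.
Step 10 — Power factor: PF = P/|S| = 0.02561 (leading).

(a) P = 6.078e-05 W  (b) Q = -0.002372 VAR  (c) S = 0.002373 VA  (d) PF = 0.02561 (leading)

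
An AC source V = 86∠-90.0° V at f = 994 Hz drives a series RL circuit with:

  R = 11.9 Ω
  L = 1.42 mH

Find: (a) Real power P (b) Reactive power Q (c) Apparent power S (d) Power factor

Step 1 — Angular frequency: ω = 2π·f = 2π·994 = 6245 rad/s.
Step 2 — Component impedances:
  R: Z = R = 11.9 Ω
  L: Z = jωL = j·6245·0.00142 = 0 + j8.869 Ω
Step 3 — Series combination: Z_total = R + L = 11.9 + j8.869 Ω = 14.84∠36.7° Ω.
Step 4 — Source phasor: V = 86∠-90.0° V = 0 - j86 V.
Step 5 — Current: I = V / Z = -3.463 - j4.646 A = 5.795∠-126.7° A.
Step 6 — Complex power: S = V·I* = 399.6 + j297.8 VA.
Step 7 — Real power: P = Re(S) = 399.6 W.
Step 8 — Reactive power: Q = Im(S) = 297.8 VAR.
Step 9 — Apparent power: |S| = 498.3 VA.
Step 10 — Power factor: PF = P/|S| = 0.8018 (lagging).

(a) P = 399.6 W  (b) Q = 297.8 VAR  (c) S = 498.3 VA  (d) PF = 0.8018 (lagging)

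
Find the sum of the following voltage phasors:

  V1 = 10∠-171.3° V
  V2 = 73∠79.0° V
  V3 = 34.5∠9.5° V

Step 1 — Convert each phasor to rectangular form:
  V1 = 10·(cos(-171.3°) + j·sin(-171.3°)) = -9.885 - j1.513 V
  V2 = 73·(cos(79.0°) + j·sin(79.0°)) = 13.93 + j71.66 V
  V3 = 34.5·(cos(9.5°) + j·sin(9.5°)) = 34.03 + j5.694 V
Step 2 — Sum components: V_total = 38.07 + j75.84 V.
Step 3 — Convert to polar: |V_total| = 84.86 V, ∠V_total = 63.3°.

V_total = 84.86∠63.3° V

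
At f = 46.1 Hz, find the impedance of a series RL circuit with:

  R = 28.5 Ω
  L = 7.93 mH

Step 1 — Angular frequency: ω = 2π·f = 2π·46.1 = 289.7 rad/s.
Step 2 — Component impedances:
  R: Z = R = 28.5 Ω
  L: Z = jωL = j·289.7·0.00793 = 0 + j2.297 Ω
Step 3 — Series combination: Z_total = R + L = 28.5 + j2.297 Ω = 28.59∠4.6° Ω.

Z = 28.5 + j2.297 Ω = 28.59∠4.6° Ω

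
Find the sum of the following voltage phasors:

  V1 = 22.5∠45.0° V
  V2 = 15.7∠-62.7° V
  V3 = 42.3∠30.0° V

Step 1 — Convert each phasor to rectangular form:
  V1 = 22.5·(cos(45.0°) + j·sin(45.0°)) = 15.91 + j15.91 V
  V2 = 15.7·(cos(-62.7°) + j·sin(-62.7°)) = 7.201 - j13.95 V
  V3 = 42.3·(cos(30.0°) + j·sin(30.0°)) = 36.63 + j21.15 V
Step 2 — Sum components: V_total = 59.74 + j23.11 V.
Step 3 — Convert to polar: |V_total| = 64.06 V, ∠V_total = 21.1°.

V_total = 64.06∠21.1° V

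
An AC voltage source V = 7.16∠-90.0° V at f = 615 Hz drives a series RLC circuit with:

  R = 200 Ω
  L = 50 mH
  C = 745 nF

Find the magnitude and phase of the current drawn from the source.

Step 1 — Angular frequency: ω = 2π·f = 2π·615 = 3864 rad/s.
Step 2 — Component impedances:
  R: Z = R = 200 Ω
  L: Z = jωL = j·3864·0.05 = 0 + j193.2 Ω
  C: Z = 1/(jωC) = -j/(ω·C) = 0 - j347.4 Ω
Step 3 — Series combination: Z_total = R + L + C = 200 - j154.2 Ω = 252.5∠-37.6° Ω.
Step 4 — Source phasor: V = 7.16∠-90.0° V = 0 - j7.16 V.
Step 5 — Ohm's law: I = V / Z_total = (0 - j7.16) / (200 - j154.2) = 0.01731 - j0.02246 A.
Step 6 — Convert to polar: |I| = 0.02835 A, ∠I = -52.4°.

I = 0.02835∠-52.4° A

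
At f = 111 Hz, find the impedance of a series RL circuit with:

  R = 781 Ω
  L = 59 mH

Step 1 — Angular frequency: ω = 2π·f = 2π·111 = 697.4 rad/s.
Step 2 — Component impedances:
  R: Z = R = 781 Ω
  L: Z = jωL = j·697.4·0.059 = 0 + j41.15 Ω
Step 3 — Series combination: Z_total = R + L = 781 + j41.15 Ω = 782.1∠3.0° Ω.

Z = 781 + j41.15 Ω = 782.1∠3.0° Ω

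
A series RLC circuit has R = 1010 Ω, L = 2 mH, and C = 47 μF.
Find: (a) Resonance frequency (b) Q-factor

Step 1 — Resonance condition Im(Z)=0 gives ω₀ = 1/√(LC).
Step 2 — ω₀ = 1/√(0.002·4.7e-05) = 3262 rad/s.
Step 3 — f₀ = ω₀/(2π) = 519.1 Hz.
Step 4 — Series Q: Q = ω₀L/R = 3262·0.002/1010 = 0.006459.

(a) f₀ = 519.1 Hz  (b) Q = 0.006459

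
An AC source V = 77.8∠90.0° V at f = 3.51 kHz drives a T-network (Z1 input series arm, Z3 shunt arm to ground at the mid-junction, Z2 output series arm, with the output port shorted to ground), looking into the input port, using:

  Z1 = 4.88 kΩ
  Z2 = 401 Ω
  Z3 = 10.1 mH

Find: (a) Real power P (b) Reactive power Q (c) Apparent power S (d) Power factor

Step 1 — Angular frequency: ω = 2π·f = 2π·3510 = 2.205e+04 rad/s.
Step 2 — Component impedances:
  Z1: Z = R = 4880 Ω
  Z2: Z = R = 401 Ω
  Z3: Z = jωL = j·2.205e+04·0.0101 = 0 + j222.7 Ω
Step 3 — With the output port shorted to ground, the output series arm Z2 runs from the junction to ground; the shunt arm Z3 also runs from the junction to ground. They appear in parallel: Z3 || Z2 = 94.55 + j170.2 Ω.
Step 4 — Series with input arm Z1: Z_in = Z1 + (Z3 || Z2) = 4975 + j170.2 Ω = 4977∠2.0° Ω.
Step 5 — Source phasor: V = 77.8∠90.0° V = 0 + j77.8 V.
Step 6 — Current: I = V / Z = 0.0005345 + j0.01562 A = 0.01563∠88.0° A.
Step 7 — Complex power: S = V·I* = 1.215 + j0.04159 VA.
Step 8 — Real power: P = Re(S) = 1.215 W.
Step 9 — Reactive power: Q = Im(S) = 0.04159 VAR.
Step 10 — Apparent power: |S| = 1.216 VA.
Step 11 — Power factor: PF = P/|S| = 0.9994 (lagging).

(a) P = 1.215 W  (b) Q = 0.04159 VAR  (c) S = 1.216 VA  (d) PF = 0.9994 (lagging)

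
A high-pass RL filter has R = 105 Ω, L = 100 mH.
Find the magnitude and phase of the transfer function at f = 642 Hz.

Step 1 — Angular frequency: ω = 2π·642 = 4034 rad/s.
Step 2 — Transfer function: H(jω) = jωL/(R + jωL).
Step 3 — Numerator jωL = j·403.4; denominator R + jωL = 105 + j403.4.
Step 4 — H = 0.9365 + j0.2438.
Step 5 — Magnitude: |H| = 0.9678 (-0.3 dB); phase: φ = 14.6°.

|H| = 0.9678 (-0.3 dB), φ = 14.6°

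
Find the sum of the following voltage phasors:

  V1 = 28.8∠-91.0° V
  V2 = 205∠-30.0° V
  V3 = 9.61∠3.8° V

Step 1 — Convert each phasor to rectangular form:
  V1 = 28.8·(cos(-91.0°) + j·sin(-91.0°)) = -0.5026 - j28.8 V
  V2 = 205·(cos(-30.0°) + j·sin(-30.0°)) = 177.5 - j102.5 V
  V3 = 9.61·(cos(3.8°) + j·sin(3.8°)) = 9.589 + j0.6369 V
Step 2 — Sum components: V_total = 186.6 - j130.7 V.
Step 3 — Convert to polar: |V_total| = 227.8 V, ∠V_total = -35.0°.

V_total = 227.8∠-35.0° V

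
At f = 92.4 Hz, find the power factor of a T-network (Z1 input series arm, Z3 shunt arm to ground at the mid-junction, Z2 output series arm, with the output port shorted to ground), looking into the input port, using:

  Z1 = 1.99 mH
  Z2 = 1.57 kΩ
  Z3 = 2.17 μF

Step 1 — Angular frequency: ω = 2π·f = 2π·92.4 = 580.6 rad/s.
Step 2 — Component impedances:
  Z1: Z = jωL = j·580.6·0.00199 = 0 + j1.155 Ω
  Z2: Z = R = 1570 Ω
  Z3: Z = 1/(jωC) = -j/(ω·C) = 0 - j793.8 Ω
Step 3 — With the output port shorted to ground, the output series arm Z2 runs from the junction to ground; the shunt arm Z3 also runs from the junction to ground. They appear in parallel: Z3 || Z2 = 319.6 - j632.2 Ω.
Step 4 — Series with input arm Z1: Z_in = Z1 + (Z3 || Z2) = 319.6 - j631 Ω = 707.3∠-63.1° Ω.
Step 5 — Power factor: PF = cos(φ) = Re(Z)/|Z| = 319.61/707.34 = 0.4518.
Step 6 — Type: Im(Z) = -631 ⇒ leading (phase φ = -63.1°).

PF = 0.4518 (leading, φ = -63.1°)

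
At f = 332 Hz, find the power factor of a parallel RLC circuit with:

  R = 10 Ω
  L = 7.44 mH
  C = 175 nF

Step 1 — Angular frequency: ω = 2π·f = 2π·332 = 2086 rad/s.
Step 2 — Component impedances:
  R: Z = R = 10 Ω
  L: Z = jωL = j·2086·0.00744 = 0 + j15.52 Ω
  C: Z = 1/(jωC) = -j/(ω·C) = 0 - j2739 Ω
Step 3 — Parallel combination: 1/Z_total = 1/R + 1/L + 1/C; Z_total = 7.09 + j4.542 Ω = 8.42∠32.6° Ω.
Step 4 — Power factor: PF = cos(φ) = Re(Z)/|Z| = 7.09/8.42 = 0.842.
Step 5 — Type: Im(Z) = 4.542 ⇒ lagging (phase φ = 32.6°).

PF = 0.842 (lagging, φ = 32.6°)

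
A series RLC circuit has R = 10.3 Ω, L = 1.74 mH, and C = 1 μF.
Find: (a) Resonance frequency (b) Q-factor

Step 1 — Resonance condition Im(Z)=0 gives ω₀ = 1/√(LC).
Step 2 — ω₀ = 1/√(0.00174·1e-06) = 2.397e+04 rad/s.
Step 3 — f₀ = ω₀/(2π) = 3815 Hz.
Step 4 — Series Q: Q = ω₀L/R = 2.397e+04·0.00174/10.3 = 4.05.

(a) f₀ = 3815 Hz  (b) Q = 4.05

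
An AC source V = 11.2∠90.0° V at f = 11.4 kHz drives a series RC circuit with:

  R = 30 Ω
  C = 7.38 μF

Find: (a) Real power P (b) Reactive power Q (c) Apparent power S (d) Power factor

Step 1 — Angular frequency: ω = 2π·f = 2π·1.14e+04 = 7.163e+04 rad/s.
Step 2 — Component impedances:
  R: Z = R = 30 Ω
  C: Z = 1/(jωC) = -j/(ω·C) = 0 - j1.892 Ω
Step 3 — Series combination: Z_total = R + C = 30 - j1.892 Ω = 30.06∠-3.6° Ω.
Step 4 — Source phasor: V = 11.2∠90.0° V = 0 + j11.2 V.
Step 5 — Current: I = V / Z = -0.02345 + j0.3719 A = 0.3726∠93.6° A.
Step 6 — Complex power: S = V·I* = 4.165 - j0.2626 VA.
Step 7 — Real power: P = Re(S) = 4.165 W.
Step 8 — Reactive power: Q = Im(S) = -0.2626 VAR.
Step 9 — Apparent power: |S| = 4.173 VA.
Step 10 — Power factor: PF = P/|S| = 0.998 (leading).

(a) P = 4.165 W  (b) Q = -0.2626 VAR  (c) S = 4.173 VA  (d) PF = 0.998 (leading)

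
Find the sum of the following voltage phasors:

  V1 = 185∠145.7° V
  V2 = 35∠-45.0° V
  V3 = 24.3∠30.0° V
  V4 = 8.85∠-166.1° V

Step 1 — Convert each phasor to rectangular form:
  V1 = 185·(cos(145.7°) + j·sin(145.7°)) = -152.8 + j104.3 V
  V2 = 35·(cos(-45.0°) + j·sin(-45.0°)) = 24.75 - j24.75 V
  V3 = 24.3·(cos(30.0°) + j·sin(30.0°)) = 21.04 + j12.15 V
  V4 = 8.85·(cos(-166.1°) + j·sin(-166.1°)) = -8.591 - j2.126 V
Step 2 — Sum components: V_total = -115.6 + j89.53 V.
Step 3 — Convert to polar: |V_total| = 146.2 V, ∠V_total = 142.2°.

V_total = 146.2∠142.2° V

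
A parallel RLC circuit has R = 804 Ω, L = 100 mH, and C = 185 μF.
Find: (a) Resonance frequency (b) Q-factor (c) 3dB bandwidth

Step 1 — Resonance: ω₀ = 1/√(LC) = 1/√(0.1·0.000185) = 232.5 rad/s.
Step 2 — f₀ = ω₀/(2π) = 37 Hz.
Step 3 — Parallel Q: Q = R/(ω₀L) = 804/(232.5·0.1) = 34.58.
Step 4 — Bandwidth: Δω = ω₀/Q = 6.723 rad/s; BW = Δω/(2π) = 1.07 Hz.

(a) f₀ = 37 Hz  (b) Q = 34.58  (c) BW = 1.07 Hz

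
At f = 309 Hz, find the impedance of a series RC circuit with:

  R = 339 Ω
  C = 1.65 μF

Step 1 — Angular frequency: ω = 2π·f = 2π·309 = 1942 rad/s.
Step 2 — Component impedances:
  R: Z = R = 339 Ω
  C: Z = 1/(jωC) = -j/(ω·C) = 0 - j312.2 Ω
Step 3 — Series combination: Z_total = R + C = 339 - j312.2 Ω = 460.8∠-42.6° Ω.

Z = 339 - j312.2 Ω = 460.8∠-42.6° Ω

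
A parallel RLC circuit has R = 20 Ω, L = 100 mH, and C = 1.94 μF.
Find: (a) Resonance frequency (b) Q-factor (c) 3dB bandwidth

Step 1 — Resonance: ω₀ = 1/√(LC) = 1/√(0.1·1.94e-06) = 2270 rad/s.
Step 2 — f₀ = ω₀/(2π) = 361.3 Hz.
Step 3 — Parallel Q: Q = R/(ω₀L) = 20/(2270·0.1) = 0.08809.
Step 4 — Bandwidth: Δω = ω₀/Q = 2.577e+04 rad/s; BW = Δω/(2π) = 4102 Hz.

(a) f₀ = 361.3 Hz  (b) Q = 0.08809  (c) BW = 4102 Hz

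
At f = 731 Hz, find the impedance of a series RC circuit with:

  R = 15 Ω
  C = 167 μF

Step 1 — Angular frequency: ω = 2π·f = 2π·731 = 4593 rad/s.
Step 2 — Component impedances:
  R: Z = R = 15 Ω
  C: Z = 1/(jωC) = -j/(ω·C) = 0 - j1.304 Ω
Step 3 — Series combination: Z_total = R + C = 15 - j1.304 Ω = 15.06∠-5.0° Ω.

Z = 15 - j1.304 Ω = 15.06∠-5.0° Ω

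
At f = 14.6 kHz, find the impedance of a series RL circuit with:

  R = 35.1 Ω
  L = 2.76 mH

Step 1 — Angular frequency: ω = 2π·f = 2π·1.46e+04 = 9.173e+04 rad/s.
Step 2 — Component impedances:
  R: Z = R = 35.1 Ω
  L: Z = jωL = j·9.173e+04·0.00276 = 0 + j253.2 Ω
Step 3 — Series combination: Z_total = R + L = 35.1 + j253.2 Ω = 255.6∠82.1° Ω.

Z = 35.1 + j253.2 Ω = 255.6∠82.1° Ω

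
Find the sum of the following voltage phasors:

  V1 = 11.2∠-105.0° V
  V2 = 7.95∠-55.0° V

Step 1 — Convert each phasor to rectangular form:
  V1 = 11.2·(cos(-105.0°) + j·sin(-105.0°)) = -2.899 - j10.82 V
  V2 = 7.95·(cos(-55.0°) + j·sin(-55.0°)) = 4.56 - j6.512 V
Step 2 — Sum components: V_total = 1.661 - j17.33 V.
Step 3 — Convert to polar: |V_total| = 17.41 V, ∠V_total = -84.5°.

V_total = 17.41∠-84.5° V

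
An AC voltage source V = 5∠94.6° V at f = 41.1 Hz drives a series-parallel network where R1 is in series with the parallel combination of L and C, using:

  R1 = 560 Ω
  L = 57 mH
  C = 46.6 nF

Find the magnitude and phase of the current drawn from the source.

Step 1 — Angular frequency: ω = 2π·f = 2π·41.1 = 258.2 rad/s.
Step 2 — Component impedances:
  R1: Z = R = 560 Ω
  L: Z = jωL = j·258.2·0.057 = 0 + j14.72 Ω
  C: Z = 1/(jωC) = -j/(ω·C) = 0 - j8.31e+04 Ω
Step 3 — Parallel branch: L || C = 1/(1/L + 1/C) = 0 + j14.72 Ω.
Step 4 — Series with R1: Z_total = R1 + (L || C) = 560 + j14.72 Ω = 560.2∠1.5° Ω.
Step 5 — Source phasor: V = 5∠94.6° V = -0.401 + j4.984 V.
Step 6 — Ohm's law: I = V / Z_total = (-0.401 + j4.984) / (560 + j14.72) = -0.0004818 + j0.008912 A.
Step 7 — Convert to polar: |I| = 0.008925 A, ∠I = 93.1°.

I = 0.008925∠93.1° A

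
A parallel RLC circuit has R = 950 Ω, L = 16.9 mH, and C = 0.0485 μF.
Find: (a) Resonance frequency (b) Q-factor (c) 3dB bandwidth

Step 1 — Resonance: ω₀ = 1/√(LC) = 1/√(0.0169·4.85e-08) = 3.493e+04 rad/s.
Step 2 — f₀ = ω₀/(2π) = 5559 Hz.
Step 3 — Parallel Q: Q = R/(ω₀L) = 950/(3.493e+04·0.0169) = 1.609.
Step 4 — Bandwidth: Δω = ω₀/Q = 2.17e+04 rad/s; BW = Δω/(2π) = 3454 Hz.

(a) f₀ = 5559 Hz  (b) Q = 1.609  (c) BW = 3454 Hz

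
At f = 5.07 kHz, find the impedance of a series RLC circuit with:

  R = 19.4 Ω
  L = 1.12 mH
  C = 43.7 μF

Step 1 — Angular frequency: ω = 2π·f = 2π·5070 = 3.186e+04 rad/s.
Step 2 — Component impedances:
  R: Z = R = 19.4 Ω
  L: Z = jωL = j·3.186e+04·0.00112 = 0 + j35.68 Ω
  C: Z = 1/(jωC) = -j/(ω·C) = 0 - j0.7183 Ω
Step 3 — Series combination: Z_total = R + L + C = 19.4 + j34.96 Ω = 39.98∠61.0° Ω.

Z = 19.4 + j34.96 Ω = 39.98∠61.0° Ω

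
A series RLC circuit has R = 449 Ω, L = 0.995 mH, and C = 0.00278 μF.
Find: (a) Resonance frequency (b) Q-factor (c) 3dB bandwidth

Step 1 — Resonance: ω₀ = 1/√(LC) = 1/√(0.000995·2.78e-09) = 6.013e+05 rad/s.
Step 2 — f₀ = ω₀/(2π) = 9.569e+04 Hz.
Step 3 — Series Q: Q = ω₀L/R = 6.013e+05·0.000995/449 = 1.332.
Step 4 — Bandwidth: Δω = ω₀/Q = 4.513e+05 rad/s; BW = Δω/(2π) = 7.182e+04 Hz.

(a) f₀ = 9.569e+04 Hz  (b) Q = 1.332  (c) BW = 7.182e+04 Hz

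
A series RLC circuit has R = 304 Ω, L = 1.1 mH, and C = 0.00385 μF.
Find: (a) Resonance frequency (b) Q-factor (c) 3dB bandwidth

Step 1 — Resonance condition Im(Z)=0 gives ω₀ = 1/√(LC).
Step 2 — ω₀ = 1/√(0.0011·3.85e-09) = 4.859e+05 rad/s.
Step 3 — f₀ = ω₀/(2π) = 7.734e+04 Hz.
Step 4 — Series Q: Q = ω₀L/R = 4.859e+05·0.0011/304 = 1.758.
Step 5 — 3dB bandwidth: Δω = ω₀/Q = 2.764e+05 rad/s; BW = Δω/(2π) = 4.398e+04 Hz.

(a) f₀ = 7.734e+04 Hz  (b) Q = 1.758  (c) BW = 4.398e+04 Hz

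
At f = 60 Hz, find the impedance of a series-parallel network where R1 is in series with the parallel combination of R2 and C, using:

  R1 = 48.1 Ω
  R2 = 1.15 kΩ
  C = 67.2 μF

Step 1 — Angular frequency: ω = 2π·f = 2π·60 = 377 rad/s.
Step 2 — Component impedances:
  R1: Z = R = 48.1 Ω
  R2: Z = R = 1150 Ω
  C: Z = 1/(jωC) = -j/(ω·C) = 0 - j39.47 Ω
Step 3 — Parallel branch: R2 || C = 1/(1/R2 + 1/C) = 1.353 - j39.43 Ω.
Step 4 — Series with R1: Z_total = R1 + (R2 || C) = 49.45 - j39.43 Ω = 63.25∠-38.6° Ω.

Z = 49.45 - j39.43 Ω = 63.25∠-38.6° Ω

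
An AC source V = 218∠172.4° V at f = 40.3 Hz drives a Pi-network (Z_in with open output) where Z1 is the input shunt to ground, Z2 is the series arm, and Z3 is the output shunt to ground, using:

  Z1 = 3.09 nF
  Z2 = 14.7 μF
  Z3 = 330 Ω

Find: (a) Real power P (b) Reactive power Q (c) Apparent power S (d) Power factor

Step 1 — Angular frequency: ω = 2π·f = 2π·40.3 = 253.2 rad/s.
Step 2 — Component impedances:
  Z1: Z = 1/(jωC) = -j/(ω·C) = 0 - j1.278e+06 Ω
  Z2: Z = 1/(jωC) = -j/(ω·C) = 0 - j268.7 Ω
  Z3: Z = R = 330 Ω
Step 3 — With open output, the series arm Z2 and the output shunt Z3 appear in series to ground: Z2 + Z3 = 330 - j268.7 Ω.
Step 4 — Parallel with input shunt Z1: Z_in = Z1 || (Z2 + Z3) = 329.9 - j268.7 Ω = 425.4∠-39.2° Ω.
Step 5 — Source phasor: V = 218∠172.4° V = -216.1 + j28.83 V.
Step 6 — Current: I = V / Z = -0.4366 - j0.2682 A = 0.5124∠-148.4° A.
Step 7 — Complex power: S = V·I* = 86.61 - j70.55 VA.
Step 8 — Real power: P = Re(S) = 86.61 W.
Step 9 — Reactive power: Q = Im(S) = -70.55 VAR.
Step 10 — Apparent power: |S| = 111.7 VA.
Step 11 — Power factor: PF = P/|S| = 0.7753 (leading).

(a) P = 86.61 W  (b) Q = -70.55 VAR  (c) S = 111.7 VA  (d) PF = 0.7753 (leading)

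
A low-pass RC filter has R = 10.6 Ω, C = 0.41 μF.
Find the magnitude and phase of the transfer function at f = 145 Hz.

Step 1 — Angular frequency: ω = 2π·145 = 911.1 rad/s.
Step 2 — Transfer function: H(jω) = 1/(1 + jωRC).
Step 3 — Denominator: 1 + jωRC = 1 + j·911.1·10.6·4.1e-07 = 1 + j0.003959.
Step 4 — H = 1 - j0.003959.
Step 5 — Magnitude: |H| = 1 (-0.0 dB); phase: φ = -0.2°.

|H| = 1 (-0.0 dB), φ = -0.2°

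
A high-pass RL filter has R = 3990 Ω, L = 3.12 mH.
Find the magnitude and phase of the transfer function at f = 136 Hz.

Step 1 — Angular frequency: ω = 2π·136 = 854.5 rad/s.
Step 2 — Transfer function: H(jω) = jωL/(R + jωL).
Step 3 — Numerator jωL = j·2.666; denominator R + jωL = 3990 + j2.666.
Step 4 — H = 4.465e-07 + j0.0006682.
Step 5 — Magnitude: |H| = 0.0006682 (-63.5 dB); phase: φ = 90.0°.

|H| = 0.0006682 (-63.5 dB), φ = 90.0°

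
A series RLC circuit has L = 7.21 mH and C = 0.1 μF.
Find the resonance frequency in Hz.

Step 1 — Resonance condition Im(Z)=0 gives ω₀ = 1/√(LC).
Step 2 — ω₀ = 1/√(0.00721·1e-07) = 3.724e+04 rad/s.
Step 3 — f₀ = ω₀/(2π) = 5927 Hz.

f₀ = 5927 Hz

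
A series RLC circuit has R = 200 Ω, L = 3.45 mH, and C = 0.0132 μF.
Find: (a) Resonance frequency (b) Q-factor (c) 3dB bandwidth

Step 1 — Resonance: ω₀ = 1/√(LC) = 1/√(0.00345·1.32e-08) = 1.482e+05 rad/s.
Step 2 — f₀ = ω₀/(2π) = 2.358e+04 Hz.
Step 3 — Series Q: Q = ω₀L/R = 1.482e+05·0.00345/200 = 2.556.
Step 4 — Bandwidth: Δω = ω₀/Q = 5.797e+04 rad/s; BW = Δω/(2π) = 9226 Hz.

(a) f₀ = 2.358e+04 Hz  (b) Q = 2.556  (c) BW = 9226 Hz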